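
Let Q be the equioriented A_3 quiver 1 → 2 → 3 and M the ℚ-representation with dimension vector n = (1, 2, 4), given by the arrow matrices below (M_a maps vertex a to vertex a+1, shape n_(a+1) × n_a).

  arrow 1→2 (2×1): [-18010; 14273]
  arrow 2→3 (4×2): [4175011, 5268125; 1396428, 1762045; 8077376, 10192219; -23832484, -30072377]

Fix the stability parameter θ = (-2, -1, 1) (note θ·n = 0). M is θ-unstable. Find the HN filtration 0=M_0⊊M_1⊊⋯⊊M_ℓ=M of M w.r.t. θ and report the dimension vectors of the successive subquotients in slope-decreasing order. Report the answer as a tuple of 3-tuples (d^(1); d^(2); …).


Interval decomposition of M: I[1,3], I[2,3], I[3,3]^2.
HN type (ℓ=3): μ^(1)=1; μ^(2)=-1; μ^(3)=-2

((0, 0, 4); (0, 2, 0); (1, 0, 0))


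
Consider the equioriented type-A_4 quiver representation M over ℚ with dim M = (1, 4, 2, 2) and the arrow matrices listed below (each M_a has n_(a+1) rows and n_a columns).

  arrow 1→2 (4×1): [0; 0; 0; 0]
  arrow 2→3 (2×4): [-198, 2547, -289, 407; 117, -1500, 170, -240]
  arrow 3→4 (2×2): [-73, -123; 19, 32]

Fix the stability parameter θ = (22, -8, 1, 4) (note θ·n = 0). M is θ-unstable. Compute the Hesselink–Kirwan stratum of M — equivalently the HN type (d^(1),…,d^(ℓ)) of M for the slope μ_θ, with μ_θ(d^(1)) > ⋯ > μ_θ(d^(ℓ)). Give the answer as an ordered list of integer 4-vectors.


Via rank(M_{q-1}∘⋯∘M_p): M ≅ I[1,1], I[2,2]^2, I[2,4]^2.
μ_θ-semistable layers: μ^(1)=22; μ^(2)=4; μ^(3)=1; μ^(4)=-8

((1, 0, 0, 0); (0, 0, 0, 2); (0, 0, 2, 0); (0, 4, 0, 0))


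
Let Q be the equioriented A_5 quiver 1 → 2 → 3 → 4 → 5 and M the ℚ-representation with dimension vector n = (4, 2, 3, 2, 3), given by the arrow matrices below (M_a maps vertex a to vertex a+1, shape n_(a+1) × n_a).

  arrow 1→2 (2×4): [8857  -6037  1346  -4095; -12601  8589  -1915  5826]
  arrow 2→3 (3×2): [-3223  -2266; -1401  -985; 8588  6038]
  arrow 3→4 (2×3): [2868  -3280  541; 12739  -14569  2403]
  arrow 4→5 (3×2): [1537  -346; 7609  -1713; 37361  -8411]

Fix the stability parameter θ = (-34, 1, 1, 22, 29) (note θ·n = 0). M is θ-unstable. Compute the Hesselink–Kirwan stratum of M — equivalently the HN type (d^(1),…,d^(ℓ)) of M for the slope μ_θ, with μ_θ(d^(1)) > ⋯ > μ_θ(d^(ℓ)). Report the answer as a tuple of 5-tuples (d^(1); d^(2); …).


Barcode: M ≅ I[1,1]^2, I[1,3], I[1,5], I[3,5], I[5,5]. HN layers by μ_θ (4 steps, strictly decreasing):
  μ^(1)=29; μ^(2)=22; μ^(3)=1; μ^(4)=-34

((0, 0, 0, 0, 3); (0, 0, 0, 2, 0); (0, 2, 3, 0, 0); (4, 0, 0, 0, 0))


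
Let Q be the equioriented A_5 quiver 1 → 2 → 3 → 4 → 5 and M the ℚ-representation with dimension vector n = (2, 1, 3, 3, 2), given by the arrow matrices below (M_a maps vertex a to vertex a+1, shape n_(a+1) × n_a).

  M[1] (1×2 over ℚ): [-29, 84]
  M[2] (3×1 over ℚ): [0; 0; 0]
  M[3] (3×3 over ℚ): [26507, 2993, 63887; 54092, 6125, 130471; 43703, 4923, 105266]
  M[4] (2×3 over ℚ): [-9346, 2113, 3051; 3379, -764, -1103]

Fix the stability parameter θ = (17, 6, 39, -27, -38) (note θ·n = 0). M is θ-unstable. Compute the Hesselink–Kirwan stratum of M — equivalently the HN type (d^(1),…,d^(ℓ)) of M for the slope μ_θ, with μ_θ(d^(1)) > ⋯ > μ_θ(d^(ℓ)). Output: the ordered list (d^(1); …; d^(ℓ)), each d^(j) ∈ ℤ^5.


Interval decomposition of M: I[1,1], I[1,2], I[3,4], I[3,5]^2.
HN type (ℓ=4): μ^(1)=17; μ^(2)=23/2; μ^(3)=6; μ^(4)=-26/3

((1, 0, 0, 0, 0); (1, 1, 0, 0, 0); (0, 0, 1, 1, 0); (0, 0, 2, 2, 2))


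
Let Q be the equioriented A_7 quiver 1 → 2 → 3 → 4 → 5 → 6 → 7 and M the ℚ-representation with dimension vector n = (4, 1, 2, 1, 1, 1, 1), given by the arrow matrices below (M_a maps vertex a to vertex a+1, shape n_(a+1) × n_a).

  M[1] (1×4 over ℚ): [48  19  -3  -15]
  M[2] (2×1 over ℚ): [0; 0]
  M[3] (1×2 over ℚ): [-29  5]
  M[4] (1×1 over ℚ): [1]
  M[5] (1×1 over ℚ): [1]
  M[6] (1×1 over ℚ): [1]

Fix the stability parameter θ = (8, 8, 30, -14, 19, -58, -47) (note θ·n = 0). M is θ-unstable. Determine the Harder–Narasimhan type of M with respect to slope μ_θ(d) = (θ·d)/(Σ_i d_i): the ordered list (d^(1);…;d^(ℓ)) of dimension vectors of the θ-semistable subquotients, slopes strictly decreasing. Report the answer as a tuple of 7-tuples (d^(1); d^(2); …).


Via rank(M_{q-1}∘⋯∘M_p): M ≅ I[1,1]^3, I[1,2], I[3,3], I[3,7].
μ_θ-semistable layers: μ^(1)=30; μ^(2)=8; μ^(3)=-14

((0, 0, 1, 0, 0, 0, 0); (4, 1, 0, 0, 0, 0, 0); (0, 0, 1, 1, 1, 1, 1))


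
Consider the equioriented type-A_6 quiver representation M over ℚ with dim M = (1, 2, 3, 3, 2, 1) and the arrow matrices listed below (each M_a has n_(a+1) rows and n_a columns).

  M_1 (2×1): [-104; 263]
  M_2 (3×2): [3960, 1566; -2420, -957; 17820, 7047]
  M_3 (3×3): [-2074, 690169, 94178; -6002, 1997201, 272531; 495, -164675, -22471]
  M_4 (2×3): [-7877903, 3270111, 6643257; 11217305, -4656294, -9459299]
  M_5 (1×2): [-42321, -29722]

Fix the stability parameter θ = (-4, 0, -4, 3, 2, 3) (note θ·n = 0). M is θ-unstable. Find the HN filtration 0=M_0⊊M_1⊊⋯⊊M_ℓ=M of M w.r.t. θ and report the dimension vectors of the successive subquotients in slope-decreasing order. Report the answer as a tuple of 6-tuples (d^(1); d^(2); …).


Barcode: M ≅ I[1,6], I[2,2], I[3,4], I[3,5]. HN layers by μ_θ (5 steps, strictly decreasing):
  μ^(1)=3; μ^(2)=5/2; μ^(3)=0; μ^(4)=-2; μ^(5)=-4

((0, 0, 0, 1, 0, 1); (0, 0, 0, 2, 2, 0); (0, 1, 0, 0, 0, 0); (0, 1, 1, 0, 0, 0); (1, 0, 2, 0, 0, 0))


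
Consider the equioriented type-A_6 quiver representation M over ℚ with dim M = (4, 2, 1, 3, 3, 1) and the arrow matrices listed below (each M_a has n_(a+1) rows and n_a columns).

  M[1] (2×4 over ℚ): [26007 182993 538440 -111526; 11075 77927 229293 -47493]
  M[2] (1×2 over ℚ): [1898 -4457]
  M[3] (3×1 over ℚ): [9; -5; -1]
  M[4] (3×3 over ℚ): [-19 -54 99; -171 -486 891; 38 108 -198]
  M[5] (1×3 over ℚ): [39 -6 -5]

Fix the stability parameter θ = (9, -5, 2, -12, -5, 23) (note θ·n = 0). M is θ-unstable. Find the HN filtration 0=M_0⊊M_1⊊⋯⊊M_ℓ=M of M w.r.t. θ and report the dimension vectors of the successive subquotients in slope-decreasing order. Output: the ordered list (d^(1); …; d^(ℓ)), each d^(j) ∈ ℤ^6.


Barcode: M ≅ I[1,1]^2, I[1,2], I[1,4], I[4,4], I[4,6], I[5,5]^2. HN layers by μ_θ (6 steps, strictly decreasing):
  μ^(1)=23; μ^(2)=9; μ^(3)=2; μ^(4)=-3/2; μ^(5)=-5; μ^(6)=-12

((0, 0, 0, 0, 0, 1); (2, 0, 0, 0, 0, 0); (1, 1, 0, 0, 0, 0); (1, 1, 1, 1, 0, 0); (0, 0, 0, 0, 3, 0); (0, 0, 0, 2, 0, 0))


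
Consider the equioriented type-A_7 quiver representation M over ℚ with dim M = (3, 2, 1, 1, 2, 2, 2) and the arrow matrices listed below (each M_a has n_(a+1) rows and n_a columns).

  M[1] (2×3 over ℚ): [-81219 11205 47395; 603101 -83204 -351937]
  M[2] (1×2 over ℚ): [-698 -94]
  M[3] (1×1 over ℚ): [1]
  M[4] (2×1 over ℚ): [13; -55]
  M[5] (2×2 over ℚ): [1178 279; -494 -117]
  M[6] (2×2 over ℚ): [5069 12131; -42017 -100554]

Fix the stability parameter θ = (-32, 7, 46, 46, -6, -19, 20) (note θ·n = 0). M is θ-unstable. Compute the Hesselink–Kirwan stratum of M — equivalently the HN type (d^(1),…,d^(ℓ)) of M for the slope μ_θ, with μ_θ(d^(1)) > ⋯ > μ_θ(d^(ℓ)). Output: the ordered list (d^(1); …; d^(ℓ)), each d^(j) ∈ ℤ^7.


Barcode: M ≅ I[1,1], I[1,2], I[1,7], I[5,5], I[6,7]. HN layers by μ_θ (6 steps, strictly decreasing):
  μ^(1)=20; μ^(2)=67/4; μ^(3)=7; μ^(4)=-6; μ^(5)=-19; μ^(6)=-32

((0, 0, 0, 0, 0, 0, 2); (0, 0, 1, 1, 1, 1, 0); (0, 2, 0, 0, 0, 0, 0); (0, 0, 0, 0, 1, 0, 0); (0, 0, 0, 0, 0, 1, 0); (3, 0, 0, 0, 0, 0, 0))


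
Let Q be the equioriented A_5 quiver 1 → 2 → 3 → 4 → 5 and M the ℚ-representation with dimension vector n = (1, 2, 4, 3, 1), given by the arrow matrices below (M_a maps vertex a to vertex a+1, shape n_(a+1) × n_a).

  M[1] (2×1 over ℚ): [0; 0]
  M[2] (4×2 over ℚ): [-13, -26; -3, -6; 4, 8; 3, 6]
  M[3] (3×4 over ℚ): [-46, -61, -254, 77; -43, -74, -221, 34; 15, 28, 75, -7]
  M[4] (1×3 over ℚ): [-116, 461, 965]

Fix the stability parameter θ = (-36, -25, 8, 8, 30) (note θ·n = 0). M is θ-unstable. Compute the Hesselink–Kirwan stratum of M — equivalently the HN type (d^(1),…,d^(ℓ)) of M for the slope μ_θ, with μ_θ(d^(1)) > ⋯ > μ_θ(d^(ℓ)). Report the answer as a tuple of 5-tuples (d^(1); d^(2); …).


Interval decomposition of M: I[1,1], I[2,2], I[2,5], I[3,3], I[3,4]^2.
HN type (ℓ=4): μ^(1)=30; μ^(2)=8; μ^(3)=-25; μ^(4)=-36

((0, 0, 0, 0, 1); (0, 0, 4, 3, 0); (0, 2, 0, 0, 0); (1, 0, 0, 0, 0))


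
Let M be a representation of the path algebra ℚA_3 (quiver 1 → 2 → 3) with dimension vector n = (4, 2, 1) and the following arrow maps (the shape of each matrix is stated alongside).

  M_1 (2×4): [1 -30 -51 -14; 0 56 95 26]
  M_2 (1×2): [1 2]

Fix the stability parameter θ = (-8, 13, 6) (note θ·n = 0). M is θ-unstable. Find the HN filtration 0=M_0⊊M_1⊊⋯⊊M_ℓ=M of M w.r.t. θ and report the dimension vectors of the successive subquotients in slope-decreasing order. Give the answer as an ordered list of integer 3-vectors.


Interval decomposition of M: I[1,1]^2, I[1,2], I[1,3].
HN type (ℓ=3): μ^(1)=13; μ^(2)=19/2; μ^(3)=-8

((0, 1, 0); (0, 1, 1); (4, 0, 0))


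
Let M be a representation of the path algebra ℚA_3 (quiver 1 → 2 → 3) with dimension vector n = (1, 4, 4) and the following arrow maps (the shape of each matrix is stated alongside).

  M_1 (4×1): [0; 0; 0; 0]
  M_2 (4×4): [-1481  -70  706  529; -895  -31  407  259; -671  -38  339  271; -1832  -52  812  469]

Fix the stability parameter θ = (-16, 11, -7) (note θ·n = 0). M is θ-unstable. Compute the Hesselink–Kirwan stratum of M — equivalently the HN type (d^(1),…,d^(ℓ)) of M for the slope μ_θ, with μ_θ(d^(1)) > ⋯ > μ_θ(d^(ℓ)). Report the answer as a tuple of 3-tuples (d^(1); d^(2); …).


Barcode: M ≅ I[1,1], I[2,3]^4. HN layers by μ_θ (2 steps, strictly decreasing):
  μ^(1)=2; μ^(2)=-16

((0, 4, 4); (1, 0, 0))


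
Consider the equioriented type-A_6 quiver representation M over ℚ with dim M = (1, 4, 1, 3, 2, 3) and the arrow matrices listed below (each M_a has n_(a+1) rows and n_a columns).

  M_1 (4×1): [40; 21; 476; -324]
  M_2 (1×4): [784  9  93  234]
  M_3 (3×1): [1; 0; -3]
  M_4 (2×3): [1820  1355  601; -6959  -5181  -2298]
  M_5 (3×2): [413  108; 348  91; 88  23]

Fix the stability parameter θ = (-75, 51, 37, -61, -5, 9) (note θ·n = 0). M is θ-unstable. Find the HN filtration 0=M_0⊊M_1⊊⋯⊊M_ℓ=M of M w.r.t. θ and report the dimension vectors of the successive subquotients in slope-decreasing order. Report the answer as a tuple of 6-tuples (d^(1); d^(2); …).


Via rank(M_{q-1}∘⋯∘M_p): M ≅ I[1,6], I[2,2]^3, I[4,4], I[4,6], I[6,6].
μ_θ-semistable layers: μ^(1)=51; μ^(2)=9; μ^(3)=11/2; μ^(4)=-5; μ^(5)=-61; μ^(6)=-75

((0, 3, 0, 0, 0, 0); (0, 0, 0, 0, 0, 3); (0, 1, 1, 1, 1, 0); (0, 0, 0, 0, 1, 0); (0, 0, 0, 2, 0, 0); (1, 0, 0, 0, 0, 0))


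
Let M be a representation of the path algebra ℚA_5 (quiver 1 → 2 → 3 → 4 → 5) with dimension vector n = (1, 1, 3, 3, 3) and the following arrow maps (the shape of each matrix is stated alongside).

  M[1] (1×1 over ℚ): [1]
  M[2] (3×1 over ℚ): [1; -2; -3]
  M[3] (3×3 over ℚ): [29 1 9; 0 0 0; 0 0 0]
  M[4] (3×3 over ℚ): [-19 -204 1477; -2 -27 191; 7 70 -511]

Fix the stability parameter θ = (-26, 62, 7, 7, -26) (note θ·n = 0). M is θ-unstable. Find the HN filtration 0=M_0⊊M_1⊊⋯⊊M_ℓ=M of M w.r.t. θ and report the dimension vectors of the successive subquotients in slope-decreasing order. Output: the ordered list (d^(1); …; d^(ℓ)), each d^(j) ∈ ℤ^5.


Interval decomposition of M: I[1,3], I[3,3], I[3,5], I[4,4], I[4,5], I[5,5].
HN type (ℓ=5): μ^(1)=69/2; μ^(2)=7; μ^(3)=-4; μ^(4)=-19/2; μ^(5)=-26

((0, 1, 1, 0, 0); (0, 0, 1, 1, 0); (0, 0, 1, 1, 1); (0, 0, 0, 1, 1); (1, 0, 0, 0, 1))


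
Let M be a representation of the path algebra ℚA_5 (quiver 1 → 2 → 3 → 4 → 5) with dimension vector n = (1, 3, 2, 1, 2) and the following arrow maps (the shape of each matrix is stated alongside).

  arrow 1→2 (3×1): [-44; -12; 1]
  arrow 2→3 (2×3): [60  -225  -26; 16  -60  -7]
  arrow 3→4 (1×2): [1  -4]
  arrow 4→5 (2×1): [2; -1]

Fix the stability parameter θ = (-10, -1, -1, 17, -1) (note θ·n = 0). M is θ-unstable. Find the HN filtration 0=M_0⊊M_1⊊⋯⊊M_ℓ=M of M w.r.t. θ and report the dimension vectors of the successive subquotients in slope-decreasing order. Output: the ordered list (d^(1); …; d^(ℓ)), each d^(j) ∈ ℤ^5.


Interval decomposition of M: I[1,5], I[2,2], I[2,3], I[5,5].
HN type (ℓ=3): μ^(1)=8; μ^(2)=-1; μ^(3)=-10

((0, 0, 0, 1, 1); (0, 3, 2, 0, 1); (1, 0, 0, 0, 0))


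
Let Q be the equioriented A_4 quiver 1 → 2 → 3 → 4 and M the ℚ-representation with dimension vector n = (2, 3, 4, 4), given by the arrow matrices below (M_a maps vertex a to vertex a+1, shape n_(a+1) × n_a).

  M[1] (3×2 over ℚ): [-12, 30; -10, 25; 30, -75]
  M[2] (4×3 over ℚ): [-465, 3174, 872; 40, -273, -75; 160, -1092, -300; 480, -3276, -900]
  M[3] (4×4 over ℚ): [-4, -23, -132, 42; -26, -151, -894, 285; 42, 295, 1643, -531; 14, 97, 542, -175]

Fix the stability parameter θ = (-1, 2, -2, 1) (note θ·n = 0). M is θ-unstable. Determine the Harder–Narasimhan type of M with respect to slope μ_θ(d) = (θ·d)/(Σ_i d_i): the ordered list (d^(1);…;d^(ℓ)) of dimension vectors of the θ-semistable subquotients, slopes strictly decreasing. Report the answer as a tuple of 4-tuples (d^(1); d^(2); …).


Via rank(M_{q-1}∘⋯∘M_p): M ≅ I[1,1], I[1,2], I[2,4]^2, I[3,3], I[3,4], I[4,4].
μ_θ-semistable layers: μ^(1)=2; μ^(2)=1; μ^(3)=0; μ^(4)=-1; μ^(5)=-2

((0, 1, 0, 0); (0, 0, 0, 4); (0, 2, 2, 0); (2, 0, 0, 0); (0, 0, 2, 0))


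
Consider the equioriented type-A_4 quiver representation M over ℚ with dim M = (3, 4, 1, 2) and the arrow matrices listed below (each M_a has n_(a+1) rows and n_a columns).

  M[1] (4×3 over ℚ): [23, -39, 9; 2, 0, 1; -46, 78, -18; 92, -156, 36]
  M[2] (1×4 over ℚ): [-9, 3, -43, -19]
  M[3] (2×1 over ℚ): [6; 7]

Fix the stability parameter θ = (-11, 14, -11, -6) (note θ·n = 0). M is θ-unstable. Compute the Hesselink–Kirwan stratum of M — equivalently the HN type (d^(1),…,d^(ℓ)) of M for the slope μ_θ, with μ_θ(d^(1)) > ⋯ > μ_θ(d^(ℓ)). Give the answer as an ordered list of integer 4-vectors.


Barcode: M ≅ I[1,1], I[1,2], I[1,4], I[2,2]^2, I[4,4]. HN layers by μ_θ (4 steps, strictly decreasing):
  μ^(1)=14; μ^(2)=-1; μ^(3)=-6; μ^(4)=-11

((0, 3, 0, 0); (0, 1, 1, 1); (0, 0, 0, 1); (3, 0, 0, 0))


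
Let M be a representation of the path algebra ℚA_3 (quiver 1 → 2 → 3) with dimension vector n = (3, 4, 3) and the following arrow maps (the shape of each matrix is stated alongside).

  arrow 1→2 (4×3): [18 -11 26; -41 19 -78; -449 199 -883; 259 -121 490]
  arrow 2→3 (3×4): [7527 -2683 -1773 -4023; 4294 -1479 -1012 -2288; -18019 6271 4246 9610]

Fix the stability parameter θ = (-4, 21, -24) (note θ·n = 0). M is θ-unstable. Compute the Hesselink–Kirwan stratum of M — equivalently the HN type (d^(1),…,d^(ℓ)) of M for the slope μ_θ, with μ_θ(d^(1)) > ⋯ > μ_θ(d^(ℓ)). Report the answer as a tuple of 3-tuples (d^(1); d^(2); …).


Via rank(M_{q-1}∘⋯∘M_p): M ≅ I[1,3]^3, I[2,2].
μ_θ-semistable layers: μ^(1)=21; μ^(2)=-3/2; μ^(3)=-4

((0, 1, 0); (0, 3, 3); (3, 0, 0))


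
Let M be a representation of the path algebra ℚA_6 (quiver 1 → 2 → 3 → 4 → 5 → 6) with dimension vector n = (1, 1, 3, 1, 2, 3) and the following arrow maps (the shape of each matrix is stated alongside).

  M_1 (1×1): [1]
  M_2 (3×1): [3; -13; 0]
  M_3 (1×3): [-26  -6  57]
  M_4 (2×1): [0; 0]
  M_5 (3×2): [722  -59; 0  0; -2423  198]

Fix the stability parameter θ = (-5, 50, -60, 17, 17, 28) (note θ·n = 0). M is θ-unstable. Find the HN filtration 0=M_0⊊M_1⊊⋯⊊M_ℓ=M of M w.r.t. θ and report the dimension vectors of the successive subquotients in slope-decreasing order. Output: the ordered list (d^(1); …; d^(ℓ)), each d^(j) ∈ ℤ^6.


Via rank(M_{q-1}∘⋯∘M_p): M ≅ I[1,3], I[3,3], I[3,4], I[5,6]^2, I[6,6].
μ_θ-semistable layers: μ^(1)=28; μ^(2)=17; μ^(3)=-5; μ^(4)=-60

((0, 0, 0, 0, 0, 3); (0, 0, 0, 1, 2, 0); (1, 1, 1, 0, 0, 0); (0, 0, 2, 0, 0, 0))


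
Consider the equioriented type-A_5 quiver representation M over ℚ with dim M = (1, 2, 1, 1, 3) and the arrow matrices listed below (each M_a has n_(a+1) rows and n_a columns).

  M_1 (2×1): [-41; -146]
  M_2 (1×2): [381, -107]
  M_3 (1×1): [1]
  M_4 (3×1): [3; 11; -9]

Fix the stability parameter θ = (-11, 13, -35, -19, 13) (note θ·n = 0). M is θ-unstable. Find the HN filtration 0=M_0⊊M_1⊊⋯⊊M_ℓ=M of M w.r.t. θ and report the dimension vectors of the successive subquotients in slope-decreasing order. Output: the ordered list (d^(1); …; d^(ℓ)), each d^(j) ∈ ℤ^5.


Via rank(M_{q-1}∘⋯∘M_p): M ≅ I[1,5], I[2,2], I[5,5]^2.
μ_θ-semistable layers: μ^(1)=13; μ^(2)=-13

((0, 1, 0, 0, 3); (1, 1, 1, 1, 0))


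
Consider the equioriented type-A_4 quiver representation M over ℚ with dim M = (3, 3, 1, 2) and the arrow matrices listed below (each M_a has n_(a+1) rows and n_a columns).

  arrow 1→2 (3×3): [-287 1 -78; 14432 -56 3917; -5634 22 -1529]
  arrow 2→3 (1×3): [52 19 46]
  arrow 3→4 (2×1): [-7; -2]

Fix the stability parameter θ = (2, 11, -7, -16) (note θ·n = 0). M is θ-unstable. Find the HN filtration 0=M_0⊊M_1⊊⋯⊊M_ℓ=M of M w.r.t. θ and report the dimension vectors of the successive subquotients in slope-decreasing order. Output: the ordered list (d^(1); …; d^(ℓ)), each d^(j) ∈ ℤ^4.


Interval decomposition of M: I[1,1], I[1,2], I[1,4], I[2,2], I[4,4].
HN type (ℓ=4): μ^(1)=11; μ^(2)=2; μ^(3)=-5/2; μ^(4)=-16

((0, 2, 0, 0); (2, 0, 0, 0); (1, 1, 1, 1); (0, 0, 0, 1))


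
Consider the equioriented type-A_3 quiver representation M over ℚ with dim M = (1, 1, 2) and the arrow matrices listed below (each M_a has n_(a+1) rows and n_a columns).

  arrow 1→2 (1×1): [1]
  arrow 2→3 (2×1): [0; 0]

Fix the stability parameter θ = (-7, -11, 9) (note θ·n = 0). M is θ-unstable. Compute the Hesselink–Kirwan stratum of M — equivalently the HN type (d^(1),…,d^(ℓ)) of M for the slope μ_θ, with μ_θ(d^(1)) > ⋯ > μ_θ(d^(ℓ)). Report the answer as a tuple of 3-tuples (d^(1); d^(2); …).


Via rank(M_{q-1}∘⋯∘M_p): M ≅ I[1,2], I[3,3]^2.
μ_θ-semistable layers: μ^(1)=9; μ^(2)=-9

((0, 0, 2); (1, 1, 0))


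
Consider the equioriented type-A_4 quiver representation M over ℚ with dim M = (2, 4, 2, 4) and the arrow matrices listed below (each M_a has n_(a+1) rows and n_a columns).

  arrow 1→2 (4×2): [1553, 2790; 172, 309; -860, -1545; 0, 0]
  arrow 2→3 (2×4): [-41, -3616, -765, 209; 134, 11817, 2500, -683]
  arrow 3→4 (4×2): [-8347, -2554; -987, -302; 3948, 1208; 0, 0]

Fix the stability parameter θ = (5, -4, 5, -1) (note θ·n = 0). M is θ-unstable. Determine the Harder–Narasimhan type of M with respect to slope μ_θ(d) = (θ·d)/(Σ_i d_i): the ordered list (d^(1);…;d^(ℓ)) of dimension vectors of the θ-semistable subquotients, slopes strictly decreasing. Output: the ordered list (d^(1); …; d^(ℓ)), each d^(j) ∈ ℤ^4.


Via rank(M_{q-1}∘⋯∘M_p): M ≅ I[1,4]^2, I[2,2]^2, I[4,4]^2.
μ_θ-semistable layers: μ^(1)=2; μ^(2)=1/2; μ^(3)=-1; μ^(4)=-4

((0, 0, 2, 2); (2, 2, 0, 0); (0, 0, 0, 2); (0, 2, 0, 0))


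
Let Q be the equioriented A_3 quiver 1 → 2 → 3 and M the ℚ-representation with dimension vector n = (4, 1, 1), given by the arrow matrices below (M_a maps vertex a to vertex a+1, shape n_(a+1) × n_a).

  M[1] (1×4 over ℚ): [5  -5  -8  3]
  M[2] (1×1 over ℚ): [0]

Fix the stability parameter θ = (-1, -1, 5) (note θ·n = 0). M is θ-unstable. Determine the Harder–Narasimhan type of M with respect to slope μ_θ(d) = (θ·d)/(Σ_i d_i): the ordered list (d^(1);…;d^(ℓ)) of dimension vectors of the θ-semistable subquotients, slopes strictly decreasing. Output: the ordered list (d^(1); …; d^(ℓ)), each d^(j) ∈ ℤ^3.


Via rank(M_{q-1}∘⋯∘M_p): M ≅ I[1,1]^3, I[1,2], I[3,3].
μ_θ-semistable layers: μ^(1)=5; μ^(2)=-1

((0, 0, 1); (4, 1, 0))


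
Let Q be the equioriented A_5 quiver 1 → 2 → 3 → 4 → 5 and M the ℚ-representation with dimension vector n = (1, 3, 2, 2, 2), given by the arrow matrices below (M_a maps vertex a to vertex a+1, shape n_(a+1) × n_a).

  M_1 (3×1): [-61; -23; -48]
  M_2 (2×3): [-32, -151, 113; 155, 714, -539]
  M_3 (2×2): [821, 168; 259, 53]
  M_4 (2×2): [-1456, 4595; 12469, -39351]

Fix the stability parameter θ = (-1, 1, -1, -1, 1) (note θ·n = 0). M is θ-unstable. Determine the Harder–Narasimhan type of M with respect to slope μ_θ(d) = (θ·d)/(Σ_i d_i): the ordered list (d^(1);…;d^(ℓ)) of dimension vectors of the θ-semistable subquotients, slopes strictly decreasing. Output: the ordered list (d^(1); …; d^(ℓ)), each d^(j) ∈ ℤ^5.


Barcode: M ≅ I[1,5], I[2,2], I[2,5]. HN layers by μ_θ (3 steps, strictly decreasing):
  μ^(1)=1; μ^(2)=-1/3; μ^(3)=-1

((0, 1, 0, 0, 2); (0, 2, 2, 2, 0); (1, 0, 0, 0, 0))


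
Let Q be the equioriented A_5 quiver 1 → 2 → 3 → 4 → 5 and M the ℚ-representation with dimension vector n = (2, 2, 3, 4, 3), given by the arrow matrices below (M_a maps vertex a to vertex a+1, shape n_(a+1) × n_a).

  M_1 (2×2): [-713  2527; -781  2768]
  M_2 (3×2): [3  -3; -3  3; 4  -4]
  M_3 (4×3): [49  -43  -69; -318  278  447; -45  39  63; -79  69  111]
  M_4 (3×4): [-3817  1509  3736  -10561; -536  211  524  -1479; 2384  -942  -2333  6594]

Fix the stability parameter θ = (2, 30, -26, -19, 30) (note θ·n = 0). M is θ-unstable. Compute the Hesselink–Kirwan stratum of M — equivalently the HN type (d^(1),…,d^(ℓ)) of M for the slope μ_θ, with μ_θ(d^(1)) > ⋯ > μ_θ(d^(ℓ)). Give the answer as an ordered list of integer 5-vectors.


Interval decomposition of M: I[1,2], I[1,3], I[3,5]^2, I[4,4], I[4,5].
HN type (ℓ=4): μ^(1)=30; μ^(2)=2; μ^(3)=-19; μ^(4)=-26

((0, 1, 0, 0, 3); (2, 1, 1, 0, 0); (0, 0, 0, 4, 0); (0, 0, 2, 0, 0))


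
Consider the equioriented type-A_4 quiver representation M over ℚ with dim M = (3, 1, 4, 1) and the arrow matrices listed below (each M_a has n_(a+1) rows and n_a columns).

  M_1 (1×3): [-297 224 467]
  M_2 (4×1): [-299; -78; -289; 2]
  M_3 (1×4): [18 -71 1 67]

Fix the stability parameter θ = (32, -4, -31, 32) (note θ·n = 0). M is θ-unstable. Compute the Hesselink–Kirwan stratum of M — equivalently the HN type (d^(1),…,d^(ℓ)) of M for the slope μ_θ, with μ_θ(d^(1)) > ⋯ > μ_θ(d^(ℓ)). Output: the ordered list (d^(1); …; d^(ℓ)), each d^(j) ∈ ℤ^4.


Interval decomposition of M: I[1,1]^2, I[1,4], I[3,3]^3.
HN type (ℓ=3): μ^(1)=32; μ^(2)=-1; μ^(3)=-31

((2, 0, 0, 1); (1, 1, 1, 0); (0, 0, 3, 0))


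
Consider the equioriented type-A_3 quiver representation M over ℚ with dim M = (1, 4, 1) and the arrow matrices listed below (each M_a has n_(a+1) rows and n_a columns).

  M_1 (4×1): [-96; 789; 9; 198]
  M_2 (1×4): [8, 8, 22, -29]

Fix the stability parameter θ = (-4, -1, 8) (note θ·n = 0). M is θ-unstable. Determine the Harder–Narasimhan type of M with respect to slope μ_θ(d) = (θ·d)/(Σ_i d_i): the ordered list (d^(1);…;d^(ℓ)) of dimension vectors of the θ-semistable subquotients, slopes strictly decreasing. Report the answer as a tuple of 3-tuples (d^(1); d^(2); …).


Via rank(M_{q-1}∘⋯∘M_p): M ≅ I[1,2], I[2,2]^2, I[2,3].
μ_θ-semistable layers: μ^(1)=8; μ^(2)=-1; μ^(3)=-4

((0, 0, 1); (0, 4, 0); (1, 0, 0))


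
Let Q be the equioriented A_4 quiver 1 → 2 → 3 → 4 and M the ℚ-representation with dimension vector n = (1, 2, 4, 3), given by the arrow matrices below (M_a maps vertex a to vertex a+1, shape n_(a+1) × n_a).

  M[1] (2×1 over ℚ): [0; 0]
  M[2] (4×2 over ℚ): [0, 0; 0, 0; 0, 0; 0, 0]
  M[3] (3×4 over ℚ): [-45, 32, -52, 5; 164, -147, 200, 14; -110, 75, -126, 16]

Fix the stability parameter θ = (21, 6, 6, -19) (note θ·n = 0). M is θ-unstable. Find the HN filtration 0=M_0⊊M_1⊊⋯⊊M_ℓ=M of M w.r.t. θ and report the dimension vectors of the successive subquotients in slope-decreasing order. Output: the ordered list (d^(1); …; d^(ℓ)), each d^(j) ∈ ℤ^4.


Interval decomposition of M: I[1,1], I[2,2]^2, I[3,3], I[3,4]^3.
HN type (ℓ=3): μ^(1)=21; μ^(2)=6; μ^(3)=-13/2

((1, 0, 0, 0); (0, 2, 1, 0); (0, 0, 3, 3))


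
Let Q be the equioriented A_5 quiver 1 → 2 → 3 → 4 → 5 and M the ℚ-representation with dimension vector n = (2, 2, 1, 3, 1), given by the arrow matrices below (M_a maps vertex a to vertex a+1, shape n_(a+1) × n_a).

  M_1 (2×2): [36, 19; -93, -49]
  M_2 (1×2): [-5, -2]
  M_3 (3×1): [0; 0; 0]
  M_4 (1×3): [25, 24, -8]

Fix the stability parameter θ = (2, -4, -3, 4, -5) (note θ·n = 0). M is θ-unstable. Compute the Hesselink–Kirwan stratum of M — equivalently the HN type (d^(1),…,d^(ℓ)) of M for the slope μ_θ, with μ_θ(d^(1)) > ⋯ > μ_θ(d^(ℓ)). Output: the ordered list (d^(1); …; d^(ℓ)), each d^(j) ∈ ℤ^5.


Interval decomposition of M: I[1,2], I[1,3], I[4,4]^2, I[4,5].
HN type (ℓ=4): μ^(1)=4; μ^(2)=-1/2; μ^(3)=-1; μ^(4)=-5/3

((0, 0, 0, 2, 0); (0, 0, 0, 1, 1); (1, 1, 0, 0, 0); (1, 1, 1, 0, 0))


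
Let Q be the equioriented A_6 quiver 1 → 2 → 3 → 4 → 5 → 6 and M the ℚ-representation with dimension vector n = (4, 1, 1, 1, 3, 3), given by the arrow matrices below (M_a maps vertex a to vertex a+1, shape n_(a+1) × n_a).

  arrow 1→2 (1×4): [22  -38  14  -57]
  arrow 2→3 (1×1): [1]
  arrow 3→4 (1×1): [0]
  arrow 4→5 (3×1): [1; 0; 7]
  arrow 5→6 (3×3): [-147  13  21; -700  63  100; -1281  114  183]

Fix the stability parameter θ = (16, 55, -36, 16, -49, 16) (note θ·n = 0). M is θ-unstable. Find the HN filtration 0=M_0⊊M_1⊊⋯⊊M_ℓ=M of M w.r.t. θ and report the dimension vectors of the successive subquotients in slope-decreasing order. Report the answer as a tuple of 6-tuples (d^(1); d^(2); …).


Via rank(M_{q-1}∘⋯∘M_p): M ≅ I[1,1]^3, I[1,3], I[4,5], I[5,6]^2, I[6,6].
μ_θ-semistable layers: μ^(1)=16; μ^(2)=35/3; μ^(3)=-33/2; μ^(4)=-49

((3, 0, 0, 0, 0, 3); (1, 1, 1, 0, 0, 0); (0, 0, 0, 1, 1, 0); (0, 0, 0, 0, 2, 0))


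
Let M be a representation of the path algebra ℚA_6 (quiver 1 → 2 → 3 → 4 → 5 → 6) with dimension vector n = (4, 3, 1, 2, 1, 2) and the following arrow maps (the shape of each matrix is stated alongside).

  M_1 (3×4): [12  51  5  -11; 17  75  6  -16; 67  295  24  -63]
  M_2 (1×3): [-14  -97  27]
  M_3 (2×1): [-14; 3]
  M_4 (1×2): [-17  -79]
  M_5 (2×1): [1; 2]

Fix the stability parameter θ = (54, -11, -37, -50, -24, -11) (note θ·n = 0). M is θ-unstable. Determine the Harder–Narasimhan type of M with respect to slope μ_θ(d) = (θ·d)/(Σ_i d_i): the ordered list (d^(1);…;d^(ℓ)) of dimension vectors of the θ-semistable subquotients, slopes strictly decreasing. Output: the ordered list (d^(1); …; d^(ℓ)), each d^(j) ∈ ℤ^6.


Via rank(M_{q-1}∘⋯∘M_p): M ≅ I[1,1], I[1,2]^2, I[1,6], I[4,4], I[6,6].
μ_θ-semistable layers: μ^(1)=54; μ^(2)=43/2; μ^(3)=-11; μ^(4)=-68/5; μ^(5)=-50

((1, 0, 0, 0, 0, 0); (2, 2, 0, 0, 0, 0); (0, 0, 0, 0, 0, 2); (1, 1, 1, 1, 1, 0); (0, 0, 0, 1, 0, 0))


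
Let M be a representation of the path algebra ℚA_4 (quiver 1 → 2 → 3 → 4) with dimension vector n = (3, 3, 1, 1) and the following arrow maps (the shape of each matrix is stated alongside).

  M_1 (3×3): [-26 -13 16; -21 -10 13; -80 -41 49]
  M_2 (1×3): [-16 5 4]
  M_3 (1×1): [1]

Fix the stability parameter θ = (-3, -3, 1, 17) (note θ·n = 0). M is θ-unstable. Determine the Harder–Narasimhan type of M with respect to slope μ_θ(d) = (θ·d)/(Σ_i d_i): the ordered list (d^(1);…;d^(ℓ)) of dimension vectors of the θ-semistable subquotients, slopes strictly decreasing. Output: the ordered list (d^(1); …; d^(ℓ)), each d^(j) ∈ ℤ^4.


Barcode: M ≅ I[1,2]^2, I[1,4]. HN layers by μ_θ (3 steps, strictly decreasing):
  μ^(1)=17; μ^(2)=1; μ^(3)=-3

((0, 0, 0, 1); (0, 0, 1, 0); (3, 3, 0, 0))


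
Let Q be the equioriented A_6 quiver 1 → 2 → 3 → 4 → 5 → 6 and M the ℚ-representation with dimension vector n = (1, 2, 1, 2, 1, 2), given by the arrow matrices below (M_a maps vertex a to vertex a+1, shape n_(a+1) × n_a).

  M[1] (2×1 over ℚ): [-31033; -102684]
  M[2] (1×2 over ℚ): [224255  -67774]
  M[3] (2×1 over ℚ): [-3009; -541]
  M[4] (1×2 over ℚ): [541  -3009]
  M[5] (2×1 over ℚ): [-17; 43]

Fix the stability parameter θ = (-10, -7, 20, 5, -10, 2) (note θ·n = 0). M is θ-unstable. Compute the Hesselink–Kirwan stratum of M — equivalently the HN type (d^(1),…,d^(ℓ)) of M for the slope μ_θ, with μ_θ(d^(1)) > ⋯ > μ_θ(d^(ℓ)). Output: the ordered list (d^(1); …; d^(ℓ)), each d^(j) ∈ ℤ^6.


Via rank(M_{q-1}∘⋯∘M_p): M ≅ I[1,4], I[2,2], I[4,6], I[6,6].
μ_θ-semistable layers: μ^(1)=25/2; μ^(2)=2; μ^(3)=-5/2; μ^(4)=-7; μ^(5)=-10

((0, 0, 1, 1, 0, 0); (0, 0, 0, 0, 0, 2); (0, 0, 0, 1, 1, 0); (0, 2, 0, 0, 0, 0); (1, 0, 0, 0, 0, 0))


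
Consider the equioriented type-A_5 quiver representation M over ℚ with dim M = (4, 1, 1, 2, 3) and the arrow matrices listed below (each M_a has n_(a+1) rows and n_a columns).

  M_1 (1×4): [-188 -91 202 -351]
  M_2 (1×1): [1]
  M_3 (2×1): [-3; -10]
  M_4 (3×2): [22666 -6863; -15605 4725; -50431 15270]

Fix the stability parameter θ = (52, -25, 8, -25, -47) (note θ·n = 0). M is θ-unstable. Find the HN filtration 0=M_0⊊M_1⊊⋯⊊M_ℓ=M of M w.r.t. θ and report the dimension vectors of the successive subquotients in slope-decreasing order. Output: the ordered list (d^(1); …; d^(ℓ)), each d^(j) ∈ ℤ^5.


Via rank(M_{q-1}∘⋯∘M_p): M ≅ I[1,1]^3, I[1,5], I[4,5], I[5,5].
μ_θ-semistable layers: μ^(1)=52; μ^(2)=-37/5; μ^(3)=-36; μ^(4)=-47

((3, 0, 0, 0, 0); (1, 1, 1, 1, 1); (0, 0, 0, 1, 1); (0, 0, 0, 0, 1))


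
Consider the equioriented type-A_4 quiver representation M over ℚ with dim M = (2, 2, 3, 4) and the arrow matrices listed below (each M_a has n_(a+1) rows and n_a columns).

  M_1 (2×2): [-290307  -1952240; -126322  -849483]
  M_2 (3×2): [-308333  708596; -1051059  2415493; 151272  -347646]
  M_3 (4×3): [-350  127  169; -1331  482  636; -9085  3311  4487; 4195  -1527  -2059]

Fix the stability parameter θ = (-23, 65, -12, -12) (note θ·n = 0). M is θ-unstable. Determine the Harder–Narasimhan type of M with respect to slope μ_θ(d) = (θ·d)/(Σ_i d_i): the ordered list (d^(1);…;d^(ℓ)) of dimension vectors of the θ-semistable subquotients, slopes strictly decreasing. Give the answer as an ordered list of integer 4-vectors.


Via rank(M_{q-1}∘⋯∘M_p): M ≅ I[1,4]^2, I[3,3], I[4,4]^2.
μ_θ-semistable layers: μ^(1)=41/3; μ^(2)=-12; μ^(3)=-23

((0, 2, 2, 2); (0, 0, 1, 2); (2, 0, 0, 0))


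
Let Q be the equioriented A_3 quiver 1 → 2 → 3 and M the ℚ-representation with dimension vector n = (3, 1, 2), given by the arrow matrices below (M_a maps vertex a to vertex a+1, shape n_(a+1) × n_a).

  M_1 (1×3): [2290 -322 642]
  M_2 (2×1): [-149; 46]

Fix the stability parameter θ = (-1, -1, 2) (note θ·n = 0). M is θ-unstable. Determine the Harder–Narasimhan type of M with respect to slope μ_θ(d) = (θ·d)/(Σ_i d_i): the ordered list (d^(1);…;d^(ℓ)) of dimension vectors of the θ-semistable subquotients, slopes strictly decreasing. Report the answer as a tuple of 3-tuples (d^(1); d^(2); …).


Interval decomposition of M: I[1,1]^2, I[1,3], I[3,3].
HN type (ℓ=2): μ^(1)=2; μ^(2)=-1

((0, 0, 2); (3, 1, 0))


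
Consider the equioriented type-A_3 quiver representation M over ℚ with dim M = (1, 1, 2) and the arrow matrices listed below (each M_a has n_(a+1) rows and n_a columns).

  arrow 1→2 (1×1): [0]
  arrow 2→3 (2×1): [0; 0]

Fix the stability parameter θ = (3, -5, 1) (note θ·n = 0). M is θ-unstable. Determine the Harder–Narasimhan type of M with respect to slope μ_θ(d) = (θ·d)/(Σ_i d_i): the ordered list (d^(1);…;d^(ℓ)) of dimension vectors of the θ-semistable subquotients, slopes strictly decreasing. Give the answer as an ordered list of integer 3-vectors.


Via rank(M_{q-1}∘⋯∘M_p): M ≅ I[1,1], I[2,2], I[3,3]^2.
μ_θ-semistable layers: μ^(1)=3; μ^(2)=1; μ^(3)=-5

((1, 0, 0); (0, 0, 2); (0, 1, 0))


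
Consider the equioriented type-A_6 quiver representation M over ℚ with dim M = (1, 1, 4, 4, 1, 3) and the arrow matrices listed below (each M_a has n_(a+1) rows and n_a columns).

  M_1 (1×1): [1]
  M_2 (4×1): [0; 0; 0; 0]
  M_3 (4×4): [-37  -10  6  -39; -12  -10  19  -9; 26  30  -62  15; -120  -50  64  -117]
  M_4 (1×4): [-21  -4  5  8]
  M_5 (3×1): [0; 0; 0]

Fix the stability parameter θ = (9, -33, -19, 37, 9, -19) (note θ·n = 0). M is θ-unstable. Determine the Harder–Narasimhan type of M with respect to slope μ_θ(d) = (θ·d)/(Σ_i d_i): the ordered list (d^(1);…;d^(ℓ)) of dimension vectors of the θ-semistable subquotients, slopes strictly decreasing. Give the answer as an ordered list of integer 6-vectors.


Barcode: M ≅ I[1,2], I[3,3], I[3,4]^2, I[3,5], I[4,4], I[6,6]^3. HN layers by μ_θ (4 steps, strictly decreasing):
  μ^(1)=37; μ^(2)=23; μ^(3)=-12; μ^(4)=-19

((0, 0, 0, 3, 0, 0); (0, 0, 0, 1, 1, 0); (1, 1, 0, 0, 0, 0); (0, 0, 4, 0, 0, 3))


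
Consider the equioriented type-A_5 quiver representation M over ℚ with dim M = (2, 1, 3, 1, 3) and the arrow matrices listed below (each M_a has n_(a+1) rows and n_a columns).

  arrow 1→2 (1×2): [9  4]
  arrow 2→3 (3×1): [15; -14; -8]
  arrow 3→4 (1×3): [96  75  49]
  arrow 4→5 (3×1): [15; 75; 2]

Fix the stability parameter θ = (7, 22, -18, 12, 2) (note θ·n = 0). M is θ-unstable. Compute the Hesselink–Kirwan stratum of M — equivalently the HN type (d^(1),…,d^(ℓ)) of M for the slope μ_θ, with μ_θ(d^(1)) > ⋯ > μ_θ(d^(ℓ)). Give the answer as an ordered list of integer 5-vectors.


Barcode: M ≅ I[1,1], I[1,5], I[3,3]^2, I[5,5]^2. HN layers by μ_θ (4 steps, strictly decreasing):
  μ^(1)=7; μ^(2)=11/3; μ^(3)=2; μ^(4)=-18

((1, 0, 0, 1, 1); (1, 1, 1, 0, 0); (0, 0, 0, 0, 2); (0, 0, 2, 0, 0))


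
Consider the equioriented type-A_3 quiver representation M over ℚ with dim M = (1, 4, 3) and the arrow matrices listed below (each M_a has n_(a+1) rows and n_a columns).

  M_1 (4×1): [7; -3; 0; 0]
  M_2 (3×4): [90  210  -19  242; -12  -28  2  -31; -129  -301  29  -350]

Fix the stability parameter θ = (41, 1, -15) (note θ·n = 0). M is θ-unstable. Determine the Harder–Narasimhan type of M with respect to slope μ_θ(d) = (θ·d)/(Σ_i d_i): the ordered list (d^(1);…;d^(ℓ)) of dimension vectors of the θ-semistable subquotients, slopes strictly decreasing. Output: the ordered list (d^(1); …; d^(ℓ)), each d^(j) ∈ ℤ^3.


Barcode: M ≅ I[1,2], I[2,3]^3. HN layers by μ_θ (2 steps, strictly decreasing):
  μ^(1)=21; μ^(2)=-7

((1, 1, 0); (0, 3, 3))


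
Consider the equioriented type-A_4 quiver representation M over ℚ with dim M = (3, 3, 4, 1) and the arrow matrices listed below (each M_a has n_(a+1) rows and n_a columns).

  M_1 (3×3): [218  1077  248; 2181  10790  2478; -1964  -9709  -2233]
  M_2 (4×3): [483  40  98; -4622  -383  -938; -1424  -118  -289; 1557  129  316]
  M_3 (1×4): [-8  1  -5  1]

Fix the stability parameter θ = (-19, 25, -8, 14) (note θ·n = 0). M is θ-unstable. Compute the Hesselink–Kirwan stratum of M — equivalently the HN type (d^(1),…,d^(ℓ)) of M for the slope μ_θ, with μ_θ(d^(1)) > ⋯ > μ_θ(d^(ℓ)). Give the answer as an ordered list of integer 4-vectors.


Barcode: M ≅ I[1,3]^2, I[1,4], I[3,3]. HN layers by μ_θ (4 steps, strictly decreasing):
  μ^(1)=14; μ^(2)=17/2; μ^(3)=-8; μ^(4)=-19

((0, 0, 0, 1); (0, 3, 3, 0); (0, 0, 1, 0); (3, 0, 0, 0))


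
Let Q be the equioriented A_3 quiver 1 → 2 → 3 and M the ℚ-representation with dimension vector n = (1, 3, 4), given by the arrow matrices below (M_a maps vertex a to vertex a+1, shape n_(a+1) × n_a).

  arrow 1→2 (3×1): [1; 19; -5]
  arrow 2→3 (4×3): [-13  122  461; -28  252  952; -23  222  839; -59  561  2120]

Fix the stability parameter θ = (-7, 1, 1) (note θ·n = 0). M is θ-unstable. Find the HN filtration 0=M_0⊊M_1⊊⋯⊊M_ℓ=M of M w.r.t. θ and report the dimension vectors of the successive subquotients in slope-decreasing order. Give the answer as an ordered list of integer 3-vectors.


Via rank(M_{q-1}∘⋯∘M_p): M ≅ I[1,2], I[2,3]^2, I[3,3]^2.
μ_θ-semistable layers: μ^(1)=1; μ^(2)=-7

((0, 3, 4); (1, 0, 0))


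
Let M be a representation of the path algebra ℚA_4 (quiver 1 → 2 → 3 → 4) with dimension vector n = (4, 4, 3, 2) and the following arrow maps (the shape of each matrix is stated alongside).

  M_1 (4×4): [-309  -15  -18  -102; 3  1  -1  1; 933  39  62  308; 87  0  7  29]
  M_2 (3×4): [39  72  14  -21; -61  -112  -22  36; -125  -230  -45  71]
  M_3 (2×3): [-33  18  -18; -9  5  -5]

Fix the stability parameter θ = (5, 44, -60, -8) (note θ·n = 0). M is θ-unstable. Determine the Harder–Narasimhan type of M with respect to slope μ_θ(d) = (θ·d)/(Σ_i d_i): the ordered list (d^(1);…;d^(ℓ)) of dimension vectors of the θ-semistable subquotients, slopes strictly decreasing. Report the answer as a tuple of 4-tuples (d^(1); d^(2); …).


Via rank(M_{q-1}∘⋯∘M_p): M ≅ I[1,2], I[1,3], I[1,4]^2.
μ_θ-semistable layers: μ^(1)=44; μ^(2)=5; μ^(3)=-11/3; μ^(4)=-19/4

((0, 1, 0, 0); (1, 0, 0, 0); (1, 1, 1, 0); (2, 2, 2, 2))


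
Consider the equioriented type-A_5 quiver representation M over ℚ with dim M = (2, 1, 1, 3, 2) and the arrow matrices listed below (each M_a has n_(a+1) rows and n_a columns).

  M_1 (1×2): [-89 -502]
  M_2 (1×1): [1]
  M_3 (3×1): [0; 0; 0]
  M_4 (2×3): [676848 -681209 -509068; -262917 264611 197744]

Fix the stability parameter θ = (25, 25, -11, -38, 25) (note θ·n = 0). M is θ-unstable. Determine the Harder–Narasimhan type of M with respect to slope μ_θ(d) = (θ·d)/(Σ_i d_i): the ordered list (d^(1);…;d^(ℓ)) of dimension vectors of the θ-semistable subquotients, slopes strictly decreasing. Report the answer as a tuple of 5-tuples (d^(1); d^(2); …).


Barcode: M ≅ I[1,1], I[1,3], I[4,4], I[4,5]^2. HN layers by μ_θ (3 steps, strictly decreasing):
  μ^(1)=25; μ^(2)=13; μ^(3)=-38

((1, 0, 0, 0, 2); (1, 1, 1, 0, 0); (0, 0, 0, 3, 0))


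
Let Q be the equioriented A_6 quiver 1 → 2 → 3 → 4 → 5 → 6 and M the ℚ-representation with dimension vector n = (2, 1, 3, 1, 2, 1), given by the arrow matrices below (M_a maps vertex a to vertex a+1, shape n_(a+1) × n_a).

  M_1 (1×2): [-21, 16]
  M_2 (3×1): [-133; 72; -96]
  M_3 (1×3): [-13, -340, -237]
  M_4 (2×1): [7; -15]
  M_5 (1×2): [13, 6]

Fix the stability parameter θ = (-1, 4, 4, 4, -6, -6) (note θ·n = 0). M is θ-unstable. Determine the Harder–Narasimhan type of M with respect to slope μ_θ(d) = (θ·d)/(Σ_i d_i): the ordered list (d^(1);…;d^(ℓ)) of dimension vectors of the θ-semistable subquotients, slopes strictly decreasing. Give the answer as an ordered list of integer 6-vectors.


Barcode: M ≅ I[1,1], I[1,6], I[3,3]^2, I[5,5]. HN layers by μ_θ (4 steps, strictly decreasing):
  μ^(1)=4; μ^(2)=0; μ^(3)=-1; μ^(4)=-6

((0, 0, 2, 0, 0, 0); (0, 1, 1, 1, 1, 1); (2, 0, 0, 0, 0, 0); (0, 0, 0, 0, 1, 0))


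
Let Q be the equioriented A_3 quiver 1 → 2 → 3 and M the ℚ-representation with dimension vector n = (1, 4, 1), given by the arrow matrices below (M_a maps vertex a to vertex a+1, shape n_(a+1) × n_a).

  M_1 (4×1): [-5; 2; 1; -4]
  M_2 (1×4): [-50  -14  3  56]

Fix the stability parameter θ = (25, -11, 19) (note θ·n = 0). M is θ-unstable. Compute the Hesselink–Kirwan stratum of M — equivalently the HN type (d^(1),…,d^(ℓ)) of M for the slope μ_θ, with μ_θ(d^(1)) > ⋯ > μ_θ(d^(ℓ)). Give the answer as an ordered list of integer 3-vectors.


Interval decomposition of M: I[1,3], I[2,2]^3.
HN type (ℓ=3): μ^(1)=19; μ^(2)=7; μ^(3)=-11

((0, 0, 1); (1, 1, 0); (0, 3, 0))
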